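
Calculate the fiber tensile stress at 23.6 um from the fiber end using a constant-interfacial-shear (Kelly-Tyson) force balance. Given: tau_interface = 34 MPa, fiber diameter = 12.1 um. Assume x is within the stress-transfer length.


Force balance: sigma_f * (pi*d^2/4) = tau * (pi*d) * x  ->  sigma_f = 4 * tau * x / d
sigma_f = 4 * 34 * 23.6 / 12.1 = 265.3 MPa

265.3 MPa


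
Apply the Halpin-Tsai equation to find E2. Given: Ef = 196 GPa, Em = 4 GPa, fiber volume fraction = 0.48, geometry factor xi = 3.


eta = (Ef/Em - 1)/(Ef/Em + xi) = (49.0 - 1)/(49.0 + 3) = 0.9231
E2 = Em*(1+xi*eta*Vf)/(1-eta*Vf) = 16.73 GPa

16.73 GPa


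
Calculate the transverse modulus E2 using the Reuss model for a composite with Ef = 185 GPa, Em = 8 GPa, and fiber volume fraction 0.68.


1/E2 = Vf/Ef + (1-Vf)/Em = 0.68/185 + 0.32/8
E2 = 22.9 GPa

22.9 GPa


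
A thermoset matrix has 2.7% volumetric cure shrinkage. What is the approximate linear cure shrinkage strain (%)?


Linear shrinkage ≈ vol_shrink/3 = 2.7/3 = 0.9%

0.9%


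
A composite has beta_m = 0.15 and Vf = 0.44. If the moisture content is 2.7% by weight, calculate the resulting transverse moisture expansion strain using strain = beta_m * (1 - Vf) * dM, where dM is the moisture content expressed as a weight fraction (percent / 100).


dM = 2.7/100 = 0.027
strain = beta_m * (1-Vf) * dM = 0.15 * 0.56 * 0.027 = 0.002268

0.002268


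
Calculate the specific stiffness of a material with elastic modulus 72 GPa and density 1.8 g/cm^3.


Specific stiffness = E/rho = 72/1.8 = 40.0 GPa/(g/cm^3)

40.0 GPa/(g/cm^3)


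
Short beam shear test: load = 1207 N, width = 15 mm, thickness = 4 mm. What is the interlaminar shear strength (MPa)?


ILSS = 3F/(4bh) = 3*1207/(4*15*4) = 15.09 MPa

15.09 MPa


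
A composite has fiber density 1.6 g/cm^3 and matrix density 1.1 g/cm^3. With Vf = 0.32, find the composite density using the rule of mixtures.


rho_c = rho_f*Vf + rho_m*(1-Vf) = 1.6*0.32 + 1.1*0.68 = 1.26 g/cm^3

1.26 g/cm^3


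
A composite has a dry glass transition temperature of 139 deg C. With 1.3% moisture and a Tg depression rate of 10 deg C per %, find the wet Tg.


Tg_wet = Tg_dry - k*moisture = 139 - 10*1.3 = 126.0 deg C

126.0 deg C


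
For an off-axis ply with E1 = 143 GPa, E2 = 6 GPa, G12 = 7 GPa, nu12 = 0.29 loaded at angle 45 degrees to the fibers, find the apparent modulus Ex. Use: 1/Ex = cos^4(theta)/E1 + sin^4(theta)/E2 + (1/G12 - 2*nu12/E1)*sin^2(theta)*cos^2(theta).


cos^4(45) = 0.25, sin^4(45) = 0.25, sin^2(45)*cos^2(45) = 0.25
1/G12 - 2*nu12/E1 = 1/7 - 2*0.29/143 = 0.138801 GPa^-1
1/Ex = 0.25/143 + 0.25/6 + 0.138801*0.25 = 0.0781152 GPa^-1
Ex = 12.8 GPa

12.8 GPa


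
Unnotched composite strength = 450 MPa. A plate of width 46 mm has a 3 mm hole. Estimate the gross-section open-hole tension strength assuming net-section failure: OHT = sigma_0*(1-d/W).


OHT = sigma_0*(1-d/W) = 450*(1-3/46) = 420.7 MPa

420.7 MPa


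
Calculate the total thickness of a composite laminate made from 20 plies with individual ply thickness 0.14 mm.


h = n * t_ply = 20 * 0.14 = 2.8 mm

2.8 mm


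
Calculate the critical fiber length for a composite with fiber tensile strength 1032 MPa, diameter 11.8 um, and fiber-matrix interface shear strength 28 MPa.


Lc = sigma_f * d / (2 * tau_i) = 1032 * 11.8 / (2 * 28) = 217.5 um

217.5 um


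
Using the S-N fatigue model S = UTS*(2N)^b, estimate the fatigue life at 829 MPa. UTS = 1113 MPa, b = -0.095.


N = 0.5 * (S/UTS)^(1/b) = 0.5 * (829/1113)^(1/-0.095) = 11.1100 cycles

11.1100 cycles


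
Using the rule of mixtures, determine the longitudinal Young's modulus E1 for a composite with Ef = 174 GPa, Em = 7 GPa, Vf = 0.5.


E1 = Ef*Vf + Em*(1-Vf) = 174*0.5 + 7*0.5 = 90.5 GPa

90.5 GPa


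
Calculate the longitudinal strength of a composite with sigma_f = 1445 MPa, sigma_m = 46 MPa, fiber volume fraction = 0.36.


sigma_1 = sigma_f*Vf + sigma_m*(1-Vf) = 1445*0.36 + 46*0.64 = 549.6 MPa

549.6 MPa


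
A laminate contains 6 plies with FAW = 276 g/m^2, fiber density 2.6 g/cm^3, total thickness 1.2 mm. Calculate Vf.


Vf = n * FAW / (rho_f * h * 1000) = 6 * 276 / (2.6 * 1.2 * 1000) = 0.5308

0.5308


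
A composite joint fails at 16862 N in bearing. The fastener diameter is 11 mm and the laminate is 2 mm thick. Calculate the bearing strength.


sigma_br = F/(d*h) = 16862/(11*2) = 766.5 MPa

766.5 MPa


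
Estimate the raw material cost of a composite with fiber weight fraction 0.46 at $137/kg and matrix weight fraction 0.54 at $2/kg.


Cost = cost_f*Wf + cost_m*Wm = 137*0.46 + 2*0.54 = $64.1/kg

$64.1/kg


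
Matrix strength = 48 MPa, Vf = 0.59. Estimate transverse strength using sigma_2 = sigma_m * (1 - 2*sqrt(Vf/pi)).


factor = 1 - 2*sqrt(0.59/pi) = 0.1333
sigma_2 = 48 * 0.1333 = 6.4 MPa

6.4 MPa


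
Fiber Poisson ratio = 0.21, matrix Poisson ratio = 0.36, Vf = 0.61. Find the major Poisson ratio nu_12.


nu_12 = nu_f*Vf + nu_m*(1-Vf) = 0.21*0.61 + 0.36*0.39 = 0.2685

0.2685


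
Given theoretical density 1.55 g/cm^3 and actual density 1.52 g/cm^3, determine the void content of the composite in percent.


Void% = (rho_theo - rho_actual)/rho_theo * 100 = (1.55 - 1.52)/1.55 * 100 = 1.94%

1.94%


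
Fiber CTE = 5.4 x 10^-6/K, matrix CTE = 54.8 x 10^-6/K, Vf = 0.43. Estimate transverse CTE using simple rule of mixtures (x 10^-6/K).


alpha_2 = alpha_f*Vf + alpha_m*(1-Vf) = 5.4*0.43 + 54.8*0.57 = 33.6 x 10^-6/K

33.6 x 10^-6/K


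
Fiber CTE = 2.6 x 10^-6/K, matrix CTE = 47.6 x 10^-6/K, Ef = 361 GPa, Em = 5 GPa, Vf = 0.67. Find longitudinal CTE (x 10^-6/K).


E1 = Ef*Vf + Em*(1-Vf) = 243.52
alpha_1 = (alpha_f*Ef*Vf + alpha_m*Em*(1-Vf))/E1 = 2.9 x 10^-6/K

2.9 x 10^-6/K


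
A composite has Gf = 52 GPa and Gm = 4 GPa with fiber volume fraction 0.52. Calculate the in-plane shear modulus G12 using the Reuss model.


1/G12 = Vf/Gf + (1-Vf)/Gm = 0.52/52 + 0.48/4
G12 = 7.69 GPa

7.69 GPa


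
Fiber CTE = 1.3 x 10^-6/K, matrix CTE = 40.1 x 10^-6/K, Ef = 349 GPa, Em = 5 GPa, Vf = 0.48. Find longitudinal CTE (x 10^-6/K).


E1 = Ef*Vf + Em*(1-Vf) = 170.12
alpha_1 = (alpha_f*Ef*Vf + alpha_m*Em*(1-Vf))/E1 = 1.89 x 10^-6/K

1.89 x 10^-6/K


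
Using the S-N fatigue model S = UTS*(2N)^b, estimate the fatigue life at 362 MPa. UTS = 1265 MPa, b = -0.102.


N = 0.5 * (S/UTS)^(1/b) = 0.5 * (362/1265)^(1/-0.102) = 106229.2396 cycles

106229.2396 cycles


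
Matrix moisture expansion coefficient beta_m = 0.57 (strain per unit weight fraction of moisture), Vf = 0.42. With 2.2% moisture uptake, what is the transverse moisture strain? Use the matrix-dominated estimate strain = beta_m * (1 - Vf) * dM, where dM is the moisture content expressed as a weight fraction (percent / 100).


dM = 2.2/100 = 0.022
strain = beta_m * (1-Vf) * dM = 0.57 * 0.58 * 0.022 = 0.0072732

0.0072732


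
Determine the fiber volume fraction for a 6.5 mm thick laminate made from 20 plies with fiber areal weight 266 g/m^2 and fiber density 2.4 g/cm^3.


Vf = n * FAW / (rho_f * h * 1000) = 20 * 266 / (2.4 * 6.5 * 1000) = 0.341

0.341


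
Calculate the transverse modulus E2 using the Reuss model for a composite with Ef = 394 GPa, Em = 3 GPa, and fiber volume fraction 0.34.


1/E2 = Vf/Ef + (1-Vf)/Em = 0.34/394 + 0.66/3
E2 = 4.53 GPa

4.53 GPa


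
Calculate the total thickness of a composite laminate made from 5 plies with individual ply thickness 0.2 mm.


h = n * t_ply = 5 * 0.2 = 1.0 mm

1.0 mm


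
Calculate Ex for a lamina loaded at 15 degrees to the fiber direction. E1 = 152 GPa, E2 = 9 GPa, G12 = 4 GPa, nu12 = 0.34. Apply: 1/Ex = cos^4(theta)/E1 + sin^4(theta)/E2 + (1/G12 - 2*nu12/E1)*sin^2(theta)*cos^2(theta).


cos^4(15) = 0.870513, sin^4(15) = 0.004487, sin^2(15)*cos^2(15) = 0.0625
1/G12 - 2*nu12/E1 = 1/4 - 2*0.34/152 = 0.245526 GPa^-1
1/Ex = 0.870513/152 + 0.004487/9 + 0.245526*0.0625 = 0.021571 GPa^-1
Ex = 46.36 GPa

46.36 GPa


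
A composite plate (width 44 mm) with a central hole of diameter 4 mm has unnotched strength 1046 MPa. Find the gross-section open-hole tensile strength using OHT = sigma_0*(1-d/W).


OHT = sigma_0*(1-d/W) = 1046*(1-4/44) = 950.9 MPa

950.9 MPa


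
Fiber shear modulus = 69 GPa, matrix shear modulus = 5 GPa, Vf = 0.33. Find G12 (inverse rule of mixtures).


1/G12 = Vf/Gf + (1-Vf)/Gm = 0.33/69 + 0.67/5
G12 = 7.21 GPa

7.21 GPa


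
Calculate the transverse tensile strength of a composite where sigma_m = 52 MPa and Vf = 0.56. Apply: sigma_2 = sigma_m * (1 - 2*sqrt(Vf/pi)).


factor = 1 - 2*sqrt(0.56/pi) = 0.1556
sigma_2 = 52 * 0.1556 = 8.09 MPa

8.09 MPa


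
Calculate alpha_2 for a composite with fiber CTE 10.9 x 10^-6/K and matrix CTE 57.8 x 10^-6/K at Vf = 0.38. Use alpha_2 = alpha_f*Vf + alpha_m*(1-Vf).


alpha_2 = alpha_f*Vf + alpha_m*(1-Vf) = 10.9*0.38 + 57.8*0.62 = 40.0 x 10^-6/K

40.0 x 10^-6/K


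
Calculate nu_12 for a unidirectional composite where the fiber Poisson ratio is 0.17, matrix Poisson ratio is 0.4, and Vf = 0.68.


nu_12 = nu_f*Vf + nu_m*(1-Vf) = 0.17*0.68 + 0.4*0.32 = 0.2436

0.2436


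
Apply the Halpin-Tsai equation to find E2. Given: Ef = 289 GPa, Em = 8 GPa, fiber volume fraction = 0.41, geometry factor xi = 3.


eta = (Ef/Em - 1)/(Ef/Em + xi) = (36.125 - 1)/(36.125 + 3) = 0.8978
E2 = Em*(1+xi*eta*Vf)/(1-eta*Vf) = 26.64 GPa

26.64 GPa


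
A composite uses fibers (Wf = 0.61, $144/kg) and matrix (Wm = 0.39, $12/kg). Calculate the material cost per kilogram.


Cost = cost_f*Wf + cost_m*Wm = 144*0.61 + 12*0.39 = $92.52/kg

$92.52/kg


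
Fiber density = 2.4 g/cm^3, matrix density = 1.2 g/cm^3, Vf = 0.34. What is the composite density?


rho_c = rho_f*Vf + rho_m*(1-Vf) = 2.4*0.34 + 1.2*0.66 = 1.608 g/cm^3

1.608 g/cm^3


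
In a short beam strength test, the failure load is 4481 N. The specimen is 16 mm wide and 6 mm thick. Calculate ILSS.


ILSS = 3F/(4bh) = 3*4481/(4*16*6) = 35.01 MPa

35.01 MPa


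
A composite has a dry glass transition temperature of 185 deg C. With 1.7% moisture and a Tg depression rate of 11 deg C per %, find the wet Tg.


Tg_wet = Tg_dry - k*moisture = 185 - 11*1.7 = 166.3 deg C

166.3 deg C


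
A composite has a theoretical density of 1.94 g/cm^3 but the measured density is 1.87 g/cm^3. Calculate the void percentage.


Void% = (rho_theo - rho_actual)/rho_theo * 100 = (1.94 - 1.87)/1.94 * 100 = 3.61%

3.61%


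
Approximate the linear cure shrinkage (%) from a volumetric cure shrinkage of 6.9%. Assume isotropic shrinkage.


Linear shrinkage ≈ vol_shrink/3 = 6.9/3 = 2.3%

2.3%


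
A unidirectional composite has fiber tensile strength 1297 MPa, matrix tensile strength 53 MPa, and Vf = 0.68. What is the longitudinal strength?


sigma_1 = sigma_f*Vf + sigma_m*(1-Vf) = 1297*0.68 + 53*0.32 = 898.9 MPa

898.9 MPa


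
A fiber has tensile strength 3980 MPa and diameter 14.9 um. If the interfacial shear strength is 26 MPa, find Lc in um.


Lc = sigma_f * d / (2 * tau_i) = 3980 * 14.9 / (2 * 26) = 1140.4 um

1140.4 um


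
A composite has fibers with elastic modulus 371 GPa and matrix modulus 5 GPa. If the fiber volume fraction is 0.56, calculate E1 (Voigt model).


E1 = Ef*Vf + Em*(1-Vf) = 371*0.56 + 5*0.44 = 209.96 GPa

209.96 GPa


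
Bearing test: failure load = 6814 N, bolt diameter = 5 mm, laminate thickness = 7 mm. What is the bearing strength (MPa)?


sigma_br = F/(d*h) = 6814/(5*7) = 194.7 MPa

194.7 MPa


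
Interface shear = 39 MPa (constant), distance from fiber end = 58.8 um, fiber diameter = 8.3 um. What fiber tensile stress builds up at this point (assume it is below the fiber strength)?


Force balance: sigma_f * (pi*d^2/4) = tau * (pi*d) * x  ->  sigma_f = 4 * tau * x / d
sigma_f = 4 * 39 * 58.8 / 8.3 = 1105.2 MPa

1105.2 MPa


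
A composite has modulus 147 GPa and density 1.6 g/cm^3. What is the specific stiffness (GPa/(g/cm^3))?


Specific stiffness = E/rho = 147/1.6 = 91.9 GPa/(g/cm^3)

91.9 GPa/(g/cm^3)


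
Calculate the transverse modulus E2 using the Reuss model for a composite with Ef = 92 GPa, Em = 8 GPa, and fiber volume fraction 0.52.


1/E2 = Vf/Ef + (1-Vf)/Em = 0.52/92 + 0.48/8
E2 = 15.23 GPa

15.23 GPa


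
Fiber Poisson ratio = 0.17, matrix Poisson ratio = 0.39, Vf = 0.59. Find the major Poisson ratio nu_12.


nu_12 = nu_f*Vf + nu_m*(1-Vf) = 0.17*0.59 + 0.39*0.41 = 0.2602

0.2602


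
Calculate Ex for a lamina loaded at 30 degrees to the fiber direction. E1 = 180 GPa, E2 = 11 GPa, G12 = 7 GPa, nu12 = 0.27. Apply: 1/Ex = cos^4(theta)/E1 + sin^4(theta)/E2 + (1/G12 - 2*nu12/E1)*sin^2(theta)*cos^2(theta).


cos^4(30) = 0.5625, sin^4(30) = 0.0625, sin^2(30)*cos^2(30) = 0.1875
1/G12 - 2*nu12/E1 = 1/7 - 2*0.27/180 = 0.139857 GPa^-1
1/Ex = 0.5625/180 + 0.0625/11 + 0.139857*0.1875 = 0.03503 GPa^-1
Ex = 28.55 GPa

28.55 GPa


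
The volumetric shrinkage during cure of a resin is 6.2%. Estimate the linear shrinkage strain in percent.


Linear shrinkage ≈ vol_shrink/3 = 6.2/3 = 2.067%

2.067%


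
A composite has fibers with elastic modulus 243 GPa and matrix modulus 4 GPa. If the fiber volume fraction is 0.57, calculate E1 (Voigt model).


E1 = Ef*Vf + Em*(1-Vf) = 243*0.57 + 4*0.43 = 140.23 GPa

140.23 GPa


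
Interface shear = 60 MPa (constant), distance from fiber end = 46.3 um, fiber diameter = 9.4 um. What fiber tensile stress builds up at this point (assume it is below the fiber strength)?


Force balance: sigma_f * (pi*d^2/4) = tau * (pi*d) * x  ->  sigma_f = 4 * tau * x / d
sigma_f = 4 * 60 * 46.3 / 9.4 = 1182.1 MPa

1182.1 MPa


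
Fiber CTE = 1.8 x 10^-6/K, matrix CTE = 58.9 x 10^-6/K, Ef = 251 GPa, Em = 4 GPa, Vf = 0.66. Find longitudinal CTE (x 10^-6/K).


E1 = Ef*Vf + Em*(1-Vf) = 167.02
alpha_1 = (alpha_f*Ef*Vf + alpha_m*Em*(1-Vf))/E1 = 2.26 x 10^-6/K

2.26 x 10^-6/K


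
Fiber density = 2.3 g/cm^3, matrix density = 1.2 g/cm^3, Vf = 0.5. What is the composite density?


rho_c = rho_f*Vf + rho_m*(1-Vf) = 2.3*0.5 + 1.2*0.5 = 1.75 g/cm^3

1.75 g/cm^3


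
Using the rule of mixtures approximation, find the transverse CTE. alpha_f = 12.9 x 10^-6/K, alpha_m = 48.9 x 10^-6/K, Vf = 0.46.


alpha_2 = alpha_f*Vf + alpha_m*(1-Vf) = 12.9*0.46 + 48.9*0.54 = 32.3 x 10^-6/K

32.3 x 10^-6/K


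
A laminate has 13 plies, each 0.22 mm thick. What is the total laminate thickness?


h = n * t_ply = 13 * 0.22 = 2.86 mm

2.86 mm


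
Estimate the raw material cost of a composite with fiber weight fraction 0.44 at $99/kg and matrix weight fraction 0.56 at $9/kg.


Cost = cost_f*Wf + cost_m*Wm = 99*0.44 + 9*0.56 = $48.6/kg

$48.6/kg


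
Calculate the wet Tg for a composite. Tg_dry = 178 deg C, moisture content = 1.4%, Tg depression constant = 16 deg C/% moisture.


Tg_wet = Tg_dry - k*moisture = 178 - 16*1.4 = 155.6 deg C

155.6 deg C


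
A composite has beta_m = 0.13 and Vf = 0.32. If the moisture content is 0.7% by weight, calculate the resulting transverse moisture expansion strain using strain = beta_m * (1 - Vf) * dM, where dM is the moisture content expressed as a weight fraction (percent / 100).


dM = 0.7/100 = 0.007
strain = beta_m * (1-Vf) * dM = 0.13 * 0.68 * 0.007 = 0.0006188

0.0006188


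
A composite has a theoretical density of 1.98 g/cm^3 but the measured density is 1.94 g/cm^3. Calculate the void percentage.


Void% = (rho_theo - rho_actual)/rho_theo * 100 = (1.98 - 1.94)/1.98 * 100 = 2.02%

2.02%


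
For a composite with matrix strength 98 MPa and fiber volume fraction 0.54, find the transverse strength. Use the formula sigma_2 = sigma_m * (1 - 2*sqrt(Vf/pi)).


factor = 1 - 2*sqrt(0.54/pi) = 0.1708
sigma_2 = 98 * 0.1708 = 16.74 MPa

16.74 MPa


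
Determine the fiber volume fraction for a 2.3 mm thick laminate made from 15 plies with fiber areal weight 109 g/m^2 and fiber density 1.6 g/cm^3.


Vf = n * FAW / (rho_f * h * 1000) = 15 * 109 / (1.6 * 2.3 * 1000) = 0.4443

0.4443


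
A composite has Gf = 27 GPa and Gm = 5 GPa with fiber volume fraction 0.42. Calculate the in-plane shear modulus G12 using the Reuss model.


1/G12 = Vf/Gf + (1-Vf)/Gm = 0.42/27 + 0.58/5
G12 = 7.6 GPa

7.6 GPa


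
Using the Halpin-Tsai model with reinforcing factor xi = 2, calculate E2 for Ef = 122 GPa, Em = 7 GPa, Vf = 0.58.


eta = (Ef/Em - 1)/(Ef/Em + xi) = (17.4286 - 1)/(17.4286 + 2) = 0.8456
E2 = Em*(1+xi*eta*Vf)/(1-eta*Vf) = 27.21 GPa

27.21 GPa


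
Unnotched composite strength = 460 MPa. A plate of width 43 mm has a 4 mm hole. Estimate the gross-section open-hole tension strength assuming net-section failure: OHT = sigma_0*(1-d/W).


OHT = sigma_0*(1-d/W) = 460*(1-4/43) = 417.2 MPa

417.2 MPa


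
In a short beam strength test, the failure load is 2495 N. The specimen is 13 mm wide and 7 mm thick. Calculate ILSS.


ILSS = 3F/(4bh) = 3*2495/(4*13*7) = 20.56 MPa

20.56 MPa


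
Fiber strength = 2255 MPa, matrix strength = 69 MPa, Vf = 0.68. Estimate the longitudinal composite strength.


sigma_1 = sigma_f*Vf + sigma_m*(1-Vf) = 2255*0.68 + 69*0.32 = 1555.5 MPa

1555.5 MPa


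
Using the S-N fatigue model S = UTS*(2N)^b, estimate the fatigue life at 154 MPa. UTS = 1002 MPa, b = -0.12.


N = 0.5 * (S/UTS)^(1/b) = 0.5 * (154/1002)^(1/-0.12) = 2.9982e+06 cycles

2.9982e+06 cycles


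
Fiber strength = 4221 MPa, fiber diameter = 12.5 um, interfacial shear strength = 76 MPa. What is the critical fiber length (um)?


Lc = sigma_f * d / (2 * tau_i) = 4221 * 12.5 / (2 * 76) = 347.1 um

347.1 um


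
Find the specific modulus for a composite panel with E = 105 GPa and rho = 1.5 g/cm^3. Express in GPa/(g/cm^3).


Specific stiffness = E/rho = 105/1.5 = 70.0 GPa/(g/cm^3)

70.0 GPa/(g/cm^3)


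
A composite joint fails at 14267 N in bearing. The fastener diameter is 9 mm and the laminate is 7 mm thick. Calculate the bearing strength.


sigma_br = F/(d*h) = 14267/(9*7) = 226.5 MPa

226.5 MPa


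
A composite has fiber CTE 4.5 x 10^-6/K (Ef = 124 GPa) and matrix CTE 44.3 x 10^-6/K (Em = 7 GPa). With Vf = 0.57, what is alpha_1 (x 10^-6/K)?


E1 = Ef*Vf + Em*(1-Vf) = 73.69
alpha_1 = (alpha_f*Ef*Vf + alpha_m*Em*(1-Vf))/E1 = 6.13 x 10^-6/K

6.13 x 10^-6/K


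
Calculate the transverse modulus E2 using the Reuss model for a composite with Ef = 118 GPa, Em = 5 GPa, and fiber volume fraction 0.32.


1/E2 = Vf/Ef + (1-Vf)/Em = 0.32/118 + 0.68/5
E2 = 7.21 GPa

7.21 GPa


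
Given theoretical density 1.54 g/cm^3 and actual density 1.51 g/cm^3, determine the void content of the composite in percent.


Void% = (rho_theo - rho_actual)/rho_theo * 100 = (1.54 - 1.51)/1.54 * 100 = 1.95%

1.95%


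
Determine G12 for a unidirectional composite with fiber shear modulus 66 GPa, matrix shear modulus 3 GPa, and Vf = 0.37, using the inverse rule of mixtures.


1/G12 = Vf/Gf + (1-Vf)/Gm = 0.37/66 + 0.63/3
G12 = 4.64 GPa

4.64 GPa


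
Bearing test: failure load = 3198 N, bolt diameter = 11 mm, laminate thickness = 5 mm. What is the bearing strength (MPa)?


sigma_br = F/(d*h) = 3198/(11*5) = 58.1 MPa

58.1 MPa


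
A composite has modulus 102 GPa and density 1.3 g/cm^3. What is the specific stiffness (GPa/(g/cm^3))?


Specific stiffness = E/rho = 102/1.3 = 78.5 GPa/(g/cm^3)

78.5 GPa/(g/cm^3)


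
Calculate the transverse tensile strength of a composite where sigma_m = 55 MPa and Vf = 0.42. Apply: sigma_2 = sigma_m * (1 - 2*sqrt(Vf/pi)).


factor = 1 - 2*sqrt(0.42/pi) = 0.2687
sigma_2 = 55 * 0.2687 = 14.78 MPa

14.78 MPa


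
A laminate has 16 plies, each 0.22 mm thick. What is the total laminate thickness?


h = n * t_ply = 16 * 0.22 = 3.52 mm

3.52 mm


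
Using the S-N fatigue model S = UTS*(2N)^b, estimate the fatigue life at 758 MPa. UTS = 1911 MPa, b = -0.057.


N = 0.5 * (S/UTS)^(1/b) = 0.5 * (758/1911)^(1/-0.057) = 5.5518e+06 cycles

5.5518e+06 cycles


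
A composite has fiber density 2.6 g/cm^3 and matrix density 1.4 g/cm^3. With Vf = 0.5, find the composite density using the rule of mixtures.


rho_c = rho_f*Vf + rho_m*(1-Vf) = 2.6*0.5 + 1.4*0.5 = 2.0 g/cm^3

2.0 g/cm^3


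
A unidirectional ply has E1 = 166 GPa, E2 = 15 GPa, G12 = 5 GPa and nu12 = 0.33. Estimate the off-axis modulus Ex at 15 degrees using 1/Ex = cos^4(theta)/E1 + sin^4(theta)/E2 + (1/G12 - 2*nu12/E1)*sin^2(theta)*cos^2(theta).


cos^4(15) = 0.870513, sin^4(15) = 0.004487, sin^2(15)*cos^2(15) = 0.0625
1/G12 - 2*nu12/E1 = 1/5 - 2*0.33/166 = 0.196024 GPa^-1
1/Ex = 0.870513/166 + 0.004487/15 + 0.196024*0.0625 = 0.0177947 GPa^-1
Ex = 56.2 GPa

56.2 GPa


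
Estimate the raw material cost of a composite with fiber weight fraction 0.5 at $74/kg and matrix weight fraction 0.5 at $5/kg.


Cost = cost_f*Wf + cost_m*Wm = 74*0.5 + 5*0.5 = $39.5/kg

$39.5/kg


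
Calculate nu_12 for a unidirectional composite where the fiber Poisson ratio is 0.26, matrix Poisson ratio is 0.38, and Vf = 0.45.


nu_12 = nu_f*Vf + nu_m*(1-Vf) = 0.26*0.45 + 0.38*0.55 = 0.326

0.326


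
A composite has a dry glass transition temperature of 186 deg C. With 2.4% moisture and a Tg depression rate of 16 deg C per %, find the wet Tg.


Tg_wet = Tg_dry - k*moisture = 186 - 16*2.4 = 147.6 deg C

147.6 deg C


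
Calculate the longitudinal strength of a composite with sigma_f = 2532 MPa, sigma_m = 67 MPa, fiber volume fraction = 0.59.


sigma_1 = sigma_f*Vf + sigma_m*(1-Vf) = 2532*0.59 + 67*0.41 = 1521.4 MPa

1521.4 MPa


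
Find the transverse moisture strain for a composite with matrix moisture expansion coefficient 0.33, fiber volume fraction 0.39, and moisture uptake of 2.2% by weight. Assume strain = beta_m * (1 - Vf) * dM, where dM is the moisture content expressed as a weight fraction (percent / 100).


dM = 2.2/100 = 0.022
strain = beta_m * (1-Vf) * dM = 0.33 * 0.61 * 0.022 = 0.0044286

0.0044286


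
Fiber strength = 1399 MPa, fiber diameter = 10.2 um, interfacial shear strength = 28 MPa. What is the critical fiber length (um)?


Lc = sigma_f * d / (2 * tau_i) = 1399 * 10.2 / (2 * 28) = 254.8 um

254.8 um


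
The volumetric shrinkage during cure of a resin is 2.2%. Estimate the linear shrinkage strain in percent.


Linear shrinkage ≈ vol_shrink/3 = 2.2/3 = 0.733%

0.733%


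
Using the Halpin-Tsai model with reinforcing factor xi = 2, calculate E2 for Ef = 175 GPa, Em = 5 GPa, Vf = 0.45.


eta = (Ef/Em - 1)/(Ef/Em + xi) = (35.0 - 1)/(35.0 + 2) = 0.9189
E2 = Em*(1+xi*eta*Vf)/(1-eta*Vf) = 15.58 GPa

15.58 GPa


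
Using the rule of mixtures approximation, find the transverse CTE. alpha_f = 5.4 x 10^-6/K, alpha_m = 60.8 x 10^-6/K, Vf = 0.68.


alpha_2 = alpha_f*Vf + alpha_m*(1-Vf) = 5.4*0.68 + 60.8*0.32 = 23.1 x 10^-6/K

23.1 x 10^-6/K


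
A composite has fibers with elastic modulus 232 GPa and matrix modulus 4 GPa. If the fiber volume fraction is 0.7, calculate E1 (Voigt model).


E1 = Ef*Vf + Em*(1-Vf) = 232*0.7 + 4*0.3 = 163.6 GPa

163.6 GPa


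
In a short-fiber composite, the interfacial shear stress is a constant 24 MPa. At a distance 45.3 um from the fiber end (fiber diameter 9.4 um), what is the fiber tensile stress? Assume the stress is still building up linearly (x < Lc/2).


Force balance: sigma_f * (pi*d^2/4) = tau * (pi*d) * x  ->  sigma_f = 4 * tau * x / d
sigma_f = 4 * 24 * 45.3 / 9.4 = 462.6 MPa

462.6 MPa


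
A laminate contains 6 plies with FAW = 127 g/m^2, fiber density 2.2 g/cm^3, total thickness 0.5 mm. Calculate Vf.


Vf = n * FAW / (rho_f * h * 1000) = 6 * 127 / (2.2 * 0.5 * 1000) = 0.6927

0.6927


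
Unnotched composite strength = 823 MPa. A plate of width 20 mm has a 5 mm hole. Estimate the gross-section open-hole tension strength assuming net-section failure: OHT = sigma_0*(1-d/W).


OHT = sigma_0*(1-d/W) = 823*(1-5/20) = 617.3 MPa

617.3 MPa


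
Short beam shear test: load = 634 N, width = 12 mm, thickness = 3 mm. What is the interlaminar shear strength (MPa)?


ILSS = 3F/(4bh) = 3*634/(4*12*3) = 13.21 MPa

13.21 MPa


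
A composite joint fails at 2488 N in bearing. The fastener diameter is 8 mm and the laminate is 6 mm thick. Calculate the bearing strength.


sigma_br = F/(d*h) = 2488/(8*6) = 51.8 MPa

51.8 MPa


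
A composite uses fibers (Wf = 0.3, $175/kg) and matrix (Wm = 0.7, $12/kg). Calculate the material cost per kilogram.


Cost = cost_f*Wf + cost_m*Wm = 175*0.3 + 12*0.7 = $60.9/kg

$60.9/kg


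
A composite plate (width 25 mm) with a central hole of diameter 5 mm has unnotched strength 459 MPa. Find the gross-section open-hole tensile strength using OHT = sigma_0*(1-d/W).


OHT = sigma_0*(1-d/W) = 459*(1-5/25) = 367.2 MPa

367.2 MPa


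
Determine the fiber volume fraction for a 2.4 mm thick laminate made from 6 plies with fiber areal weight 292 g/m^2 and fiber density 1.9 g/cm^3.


Vf = n * FAW / (rho_f * h * 1000) = 6 * 292 / (1.9 * 2.4 * 1000) = 0.3842

0.3842


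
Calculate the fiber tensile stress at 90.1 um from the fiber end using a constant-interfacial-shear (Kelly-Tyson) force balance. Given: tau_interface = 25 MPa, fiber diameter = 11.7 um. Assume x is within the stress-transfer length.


Force balance: sigma_f * (pi*d^2/4) = tau * (pi*d) * x  ->  sigma_f = 4 * tau * x / d
sigma_f = 4 * 25 * 90.1 / 11.7 = 770.1 MPa

770.1 MPa


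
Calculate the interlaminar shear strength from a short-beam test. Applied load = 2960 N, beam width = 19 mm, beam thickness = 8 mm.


ILSS = 3F/(4bh) = 3*2960/(4*19*8) = 14.61 MPa

14.61 MPa


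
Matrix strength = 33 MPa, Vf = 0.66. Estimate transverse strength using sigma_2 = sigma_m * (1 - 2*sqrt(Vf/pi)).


factor = 1 - 2*sqrt(0.66/pi) = 0.0833
sigma_2 = 33 * 0.0833 = 2.75 MPa

2.75 MPa


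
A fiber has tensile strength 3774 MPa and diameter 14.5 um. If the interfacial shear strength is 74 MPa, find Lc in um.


Lc = sigma_f * d / (2 * tau_i) = 3774 * 14.5 / (2 * 74) = 369.8 um

369.8 um


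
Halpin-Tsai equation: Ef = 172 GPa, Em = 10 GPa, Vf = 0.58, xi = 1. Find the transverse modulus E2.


eta = (Ef/Em - 1)/(Ef/Em + xi) = (17.2 - 1)/(17.2 + 1) = 0.8901
E2 = Em*(1+xi*eta*Vf)/(1-eta*Vf) = 31.34 GPa

31.34 GPa


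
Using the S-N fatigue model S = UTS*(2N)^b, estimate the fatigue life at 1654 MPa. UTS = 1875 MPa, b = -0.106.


N = 0.5 * (S/UTS)^(1/b) = 0.5 * (1654/1875)^(1/-0.106) = 1.6323 cycles

1.6323 cycles


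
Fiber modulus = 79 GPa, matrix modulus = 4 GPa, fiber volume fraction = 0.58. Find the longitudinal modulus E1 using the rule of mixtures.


E1 = Ef*Vf + Em*(1-Vf) = 79*0.58 + 4*0.42 = 47.5 GPa

47.5 GPa


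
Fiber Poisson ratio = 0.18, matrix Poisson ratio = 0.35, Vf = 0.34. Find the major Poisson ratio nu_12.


nu_12 = nu_f*Vf + nu_m*(1-Vf) = 0.18*0.34 + 0.35*0.66 = 0.2922

0.2922


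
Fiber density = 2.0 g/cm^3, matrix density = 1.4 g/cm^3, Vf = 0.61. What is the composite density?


rho_c = rho_f*Vf + rho_m*(1-Vf) = 2.0*0.61 + 1.4*0.39 = 1.766 g/cm^3

1.766 g/cm^3


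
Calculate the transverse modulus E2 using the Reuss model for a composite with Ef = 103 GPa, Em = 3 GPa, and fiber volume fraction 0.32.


1/E2 = Vf/Ef + (1-Vf)/Em = 0.32/103 + 0.68/3
E2 = 4.35 GPa

4.35 GPa


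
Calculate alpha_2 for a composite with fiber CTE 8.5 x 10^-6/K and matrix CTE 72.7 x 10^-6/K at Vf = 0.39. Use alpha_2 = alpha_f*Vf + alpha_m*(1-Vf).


alpha_2 = alpha_f*Vf + alpha_m*(1-Vf) = 8.5*0.39 + 72.7*0.61 = 47.7 x 10^-6/K

47.7 x 10^-6/K


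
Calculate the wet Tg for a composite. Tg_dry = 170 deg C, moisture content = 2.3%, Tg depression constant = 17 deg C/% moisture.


Tg_wet = Tg_dry - k*moisture = 170 - 17*2.3 = 130.9 deg C

130.9 deg C


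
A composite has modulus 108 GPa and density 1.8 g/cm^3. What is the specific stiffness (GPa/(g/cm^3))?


Specific stiffness = E/rho = 108/1.8 = 60.0 GPa/(g/cm^3)

60.0 GPa/(g/cm^3)


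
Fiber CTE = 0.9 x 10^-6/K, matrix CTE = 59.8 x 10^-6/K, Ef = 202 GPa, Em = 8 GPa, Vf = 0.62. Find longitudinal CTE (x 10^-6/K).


E1 = Ef*Vf + Em*(1-Vf) = 128.28
alpha_1 = (alpha_f*Ef*Vf + alpha_m*Em*(1-Vf))/E1 = 2.3 x 10^-6/K

2.3 x 10^-6/K


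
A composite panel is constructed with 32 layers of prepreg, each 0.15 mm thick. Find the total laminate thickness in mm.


h = n * t_ply = 32 * 0.15 = 4.8 mm

4.8 mm


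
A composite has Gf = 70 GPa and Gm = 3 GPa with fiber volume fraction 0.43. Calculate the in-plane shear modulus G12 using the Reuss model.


1/G12 = Vf/Gf + (1-Vf)/Gm = 0.43/70 + 0.57/3
G12 = 5.1 GPa

5.1 GPa


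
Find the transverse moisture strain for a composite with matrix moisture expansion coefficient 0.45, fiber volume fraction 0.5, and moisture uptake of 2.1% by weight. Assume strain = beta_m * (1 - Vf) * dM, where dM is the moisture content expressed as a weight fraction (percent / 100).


dM = 2.1/100 = 0.021
strain = beta_m * (1-Vf) * dM = 0.45 * 0.5 * 0.021 = 0.004725

0.004725


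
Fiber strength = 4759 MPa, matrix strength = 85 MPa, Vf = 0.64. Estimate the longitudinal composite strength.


sigma_1 = sigma_f*Vf + sigma_m*(1-Vf) = 4759*0.64 + 85*0.36 = 3076.4 MPa

3076.4 MPa


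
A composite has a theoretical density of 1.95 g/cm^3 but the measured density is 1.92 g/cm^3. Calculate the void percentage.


Void% = (rho_theo - rho_actual)/rho_theo * 100 = (1.95 - 1.92)/1.95 * 100 = 1.54%

1.54%


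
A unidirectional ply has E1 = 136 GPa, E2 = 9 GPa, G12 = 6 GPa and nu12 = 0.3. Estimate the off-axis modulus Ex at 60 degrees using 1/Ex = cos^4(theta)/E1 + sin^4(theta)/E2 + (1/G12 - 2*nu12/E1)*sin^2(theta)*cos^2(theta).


cos^4(60) = 0.0625, sin^4(60) = 0.5625, sin^2(60)*cos^2(60) = 0.1875
1/G12 - 2*nu12/E1 = 1/6 - 2*0.3/136 = 0.162255 GPa^-1
1/Ex = 0.0625/136 + 0.5625/9 + 0.162255*0.1875 = 0.0933824 GPa^-1
Ex = 10.71 GPa

10.71 GPa


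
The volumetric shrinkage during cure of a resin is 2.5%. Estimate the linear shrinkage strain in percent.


Linear shrinkage ≈ vol_shrink/3 = 2.5/3 = 0.833%

0.833%


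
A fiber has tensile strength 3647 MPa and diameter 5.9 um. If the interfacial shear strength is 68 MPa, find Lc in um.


Lc = sigma_f * d / (2 * tau_i) = 3647 * 5.9 / (2 * 68) = 158.2 um

158.2 um


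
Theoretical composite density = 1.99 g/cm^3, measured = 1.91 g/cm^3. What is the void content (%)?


Void% = (rho_theo - rho_actual)/rho_theo * 100 = (1.99 - 1.91)/1.99 * 100 = 4.02%

4.02%


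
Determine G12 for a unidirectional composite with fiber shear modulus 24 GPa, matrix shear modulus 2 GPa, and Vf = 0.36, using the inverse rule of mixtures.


1/G12 = Vf/Gf + (1-Vf)/Gm = 0.36/24 + 0.64/2
G12 = 2.99 GPa

2.99 GPa


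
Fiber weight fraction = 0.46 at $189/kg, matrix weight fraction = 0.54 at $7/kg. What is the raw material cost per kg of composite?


Cost = cost_f*Wf + cost_m*Wm = 189*0.46 + 7*0.54 = $90.72/kg

$90.72/kg


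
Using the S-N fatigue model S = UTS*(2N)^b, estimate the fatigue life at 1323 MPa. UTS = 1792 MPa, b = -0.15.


N = 0.5 * (S/UTS)^(1/b) = 0.5 * (1323/1792)^(1/-0.15) = 3.7800 cycles

3.7800 cycles


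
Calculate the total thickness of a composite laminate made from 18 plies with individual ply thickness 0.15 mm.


h = n * t_ply = 18 * 0.15 = 2.7 mm

2.7 mm


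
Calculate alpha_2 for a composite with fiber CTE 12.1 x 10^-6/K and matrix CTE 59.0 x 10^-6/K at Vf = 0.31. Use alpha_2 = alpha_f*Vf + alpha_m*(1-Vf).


alpha_2 = alpha_f*Vf + alpha_m*(1-Vf) = 12.1*0.31 + 59.0*0.69 = 44.5 x 10^-6/K

44.5 x 10^-6/K


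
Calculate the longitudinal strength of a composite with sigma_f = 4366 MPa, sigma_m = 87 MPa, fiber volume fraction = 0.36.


sigma_1 = sigma_f*Vf + sigma_m*(1-Vf) = 4366*0.36 + 87*0.64 = 1627.4 MPa

1627.4 MPa


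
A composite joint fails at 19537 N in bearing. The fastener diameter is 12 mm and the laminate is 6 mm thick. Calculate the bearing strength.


sigma_br = F/(d*h) = 19537/(12*6) = 271.3 MPa

271.3 MPa


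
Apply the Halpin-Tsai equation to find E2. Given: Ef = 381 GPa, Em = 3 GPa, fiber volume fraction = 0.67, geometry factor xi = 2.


eta = (Ef/Em - 1)/(Ef/Em + xi) = (127.0 - 1)/(127.0 + 2) = 0.9767
E2 = Em*(1+xi*eta*Vf)/(1-eta*Vf) = 20.04 GPa

20.04 GPa


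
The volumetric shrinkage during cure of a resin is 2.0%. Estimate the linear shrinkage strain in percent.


Linear shrinkage ≈ vol_shrink/3 = 2.0/3 = 0.667%

0.667%


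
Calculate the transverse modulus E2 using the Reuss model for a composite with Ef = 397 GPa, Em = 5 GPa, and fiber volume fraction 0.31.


1/E2 = Vf/Ef + (1-Vf)/Em = 0.31/397 + 0.69/5
E2 = 7.21 GPa

7.21 GPa


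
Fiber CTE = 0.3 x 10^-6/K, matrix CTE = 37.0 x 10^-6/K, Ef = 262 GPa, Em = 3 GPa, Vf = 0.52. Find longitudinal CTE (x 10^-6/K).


E1 = Ef*Vf + Em*(1-Vf) = 137.68
alpha_1 = (alpha_f*Ef*Vf + alpha_m*Em*(1-Vf))/E1 = 0.68 x 10^-6/K

0.68 x 10^-6/K


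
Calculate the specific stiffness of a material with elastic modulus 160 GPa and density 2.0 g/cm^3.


Specific stiffness = E/rho = 160/2.0 = 80.0 GPa/(g/cm^3)

80.0 GPa/(g/cm^3)


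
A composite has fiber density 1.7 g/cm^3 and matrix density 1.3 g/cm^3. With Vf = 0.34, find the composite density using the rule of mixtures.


rho_c = rho_f*Vf + rho_m*(1-Vf) = 1.7*0.34 + 1.3*0.66 = 1.436 g/cm^3

1.436 g/cm^3


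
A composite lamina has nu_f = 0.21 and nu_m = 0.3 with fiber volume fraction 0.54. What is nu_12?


nu_12 = nu_f*Vf + nu_m*(1-Vf) = 0.21*0.54 + 0.3*0.46 = 0.2514

0.2514


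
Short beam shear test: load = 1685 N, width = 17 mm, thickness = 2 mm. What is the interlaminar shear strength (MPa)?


ILSS = 3F/(4bh) = 3*1685/(4*17*2) = 37.17 MPa

37.17 MPa


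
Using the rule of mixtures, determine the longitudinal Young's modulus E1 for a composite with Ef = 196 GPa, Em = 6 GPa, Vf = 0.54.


E1 = Ef*Vf + Em*(1-Vf) = 196*0.54 + 6*0.46 = 108.6 GPa

108.6 GPa


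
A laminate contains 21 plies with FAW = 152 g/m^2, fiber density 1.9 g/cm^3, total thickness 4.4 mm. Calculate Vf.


Vf = n * FAW / (rho_f * h * 1000) = 21 * 152 / (1.9 * 4.4 * 1000) = 0.3818

0.3818


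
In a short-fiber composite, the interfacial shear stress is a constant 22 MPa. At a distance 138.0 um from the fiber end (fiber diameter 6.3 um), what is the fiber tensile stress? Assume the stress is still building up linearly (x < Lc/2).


Force balance: sigma_f * (pi*d^2/4) = tau * (pi*d) * x  ->  sigma_f = 4 * tau * x / d
sigma_f = 4 * 22 * 138.0 / 6.3 = 1927.6 MPa

1927.6 MPa


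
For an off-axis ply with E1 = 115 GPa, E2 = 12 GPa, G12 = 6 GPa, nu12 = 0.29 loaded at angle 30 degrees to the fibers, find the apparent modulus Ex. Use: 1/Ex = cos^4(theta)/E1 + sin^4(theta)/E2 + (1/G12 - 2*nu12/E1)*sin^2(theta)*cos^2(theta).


cos^4(30) = 0.5625, sin^4(30) = 0.0625, sin^2(30)*cos^2(30) = 0.1875
1/G12 - 2*nu12/E1 = 1/6 - 2*0.29/115 = 0.161623 GPa^-1
1/Ex = 0.5625/115 + 0.0625/12 + 0.161623*0.1875 = 0.040404 GPa^-1
Ex = 24.75 GPa

24.75 GPa


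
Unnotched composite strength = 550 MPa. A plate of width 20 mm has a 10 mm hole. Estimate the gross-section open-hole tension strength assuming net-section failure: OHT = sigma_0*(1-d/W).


OHT = sigma_0*(1-d/W) = 550*(1-10/20) = 275.0 MPa

275.0 MPa


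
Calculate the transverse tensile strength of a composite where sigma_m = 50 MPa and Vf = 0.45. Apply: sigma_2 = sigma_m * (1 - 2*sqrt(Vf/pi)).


factor = 1 - 2*sqrt(0.45/pi) = 0.2431
sigma_2 = 50 * 0.2431 = 12.15 MPa

12.15 MPa


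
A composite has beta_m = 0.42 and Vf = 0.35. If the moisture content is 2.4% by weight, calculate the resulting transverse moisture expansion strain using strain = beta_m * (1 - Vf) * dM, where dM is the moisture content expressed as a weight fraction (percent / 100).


dM = 2.4/100 = 0.024
strain = beta_m * (1-Vf) * dM = 0.42 * 0.65 * 0.024 = 0.006552

0.006552


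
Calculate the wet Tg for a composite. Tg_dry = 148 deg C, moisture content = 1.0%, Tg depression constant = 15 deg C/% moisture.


Tg_wet = Tg_dry - k*moisture = 148 - 15*1.0 = 133.0 deg C

133.0 deg C


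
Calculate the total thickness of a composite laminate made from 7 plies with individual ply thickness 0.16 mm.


h = n * t_ply = 7 * 0.16 = 1.12 mm

1.12 mm


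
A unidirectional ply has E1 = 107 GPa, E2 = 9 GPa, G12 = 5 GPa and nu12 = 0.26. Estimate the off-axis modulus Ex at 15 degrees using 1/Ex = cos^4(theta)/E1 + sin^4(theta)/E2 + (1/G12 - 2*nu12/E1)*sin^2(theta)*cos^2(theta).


cos^4(15) = 0.870513, sin^4(15) = 0.004487, sin^2(15)*cos^2(15) = 0.0625
1/G12 - 2*nu12/E1 = 1/5 - 2*0.26/107 = 0.19514 GPa^-1
1/Ex = 0.870513/107 + 0.004487/9 + 0.19514*0.0625 = 0.0208305 GPa^-1
Ex = 48.01 GPa

48.01 GPa


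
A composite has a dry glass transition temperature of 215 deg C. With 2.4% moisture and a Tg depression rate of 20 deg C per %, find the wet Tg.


Tg_wet = Tg_dry - k*moisture = 215 - 20*2.4 = 167.0 deg C

167.0 deg C


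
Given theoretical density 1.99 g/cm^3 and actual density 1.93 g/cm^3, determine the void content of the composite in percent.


Void% = (rho_theo - rho_actual)/rho_theo * 100 = (1.99 - 1.93)/1.99 * 100 = 3.02%

3.02%


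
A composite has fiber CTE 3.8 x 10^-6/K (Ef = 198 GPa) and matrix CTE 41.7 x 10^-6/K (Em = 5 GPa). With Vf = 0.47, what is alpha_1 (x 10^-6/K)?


E1 = Ef*Vf + Em*(1-Vf) = 95.71
alpha_1 = (alpha_f*Ef*Vf + alpha_m*Em*(1-Vf))/E1 = 4.85 x 10^-6/K

4.85 x 10^-6/K


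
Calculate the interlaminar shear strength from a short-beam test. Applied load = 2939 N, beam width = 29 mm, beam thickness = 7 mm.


ILSS = 3F/(4bh) = 3*2939/(4*29*7) = 10.86 MPa

10.86 MPa


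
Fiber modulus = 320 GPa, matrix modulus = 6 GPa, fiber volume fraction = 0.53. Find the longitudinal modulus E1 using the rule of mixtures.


E1 = Ef*Vf + Em*(1-Vf) = 320*0.53 + 6*0.47 = 172.42 GPa

172.42 GPa


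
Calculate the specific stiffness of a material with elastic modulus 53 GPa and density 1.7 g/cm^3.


Specific stiffness = E/rho = 53/1.7 = 31.2 GPa/(g/cm^3)

31.2 GPa/(g/cm^3)


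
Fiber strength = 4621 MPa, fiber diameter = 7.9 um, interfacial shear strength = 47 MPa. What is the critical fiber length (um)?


Lc = sigma_f * d / (2 * tau_i) = 4621 * 7.9 / (2 * 47) = 388.4 um

388.4 um


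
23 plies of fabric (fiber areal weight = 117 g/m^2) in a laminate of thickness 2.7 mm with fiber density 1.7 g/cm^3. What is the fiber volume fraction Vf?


Vf = n * FAW / (rho_f * h * 1000) = 23 * 117 / (1.7 * 2.7 * 1000) = 0.5863

0.5863


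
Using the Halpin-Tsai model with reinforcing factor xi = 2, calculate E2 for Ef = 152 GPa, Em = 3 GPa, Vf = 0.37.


eta = (Ef/Em - 1)/(Ef/Em + xi) = (50.6667 - 1)/(50.6667 + 2) = 0.943
E2 = Em*(1+xi*eta*Vf)/(1-eta*Vf) = 7.82 GPa

7.82 GPa


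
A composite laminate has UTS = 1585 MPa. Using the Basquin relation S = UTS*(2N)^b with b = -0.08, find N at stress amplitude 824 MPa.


N = 0.5 * (S/UTS)^(1/b) = 0.5 * (824/1585)^(1/-0.08) = 1779.2857 cycles

1779.2857 cycles


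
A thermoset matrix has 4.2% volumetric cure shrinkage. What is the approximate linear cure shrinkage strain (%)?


Linear shrinkage ≈ vol_shrink/3 = 4.2/3 = 1.4%

1.4%


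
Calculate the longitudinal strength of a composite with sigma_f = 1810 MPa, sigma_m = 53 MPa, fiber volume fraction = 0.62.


sigma_1 = sigma_f*Vf + sigma_m*(1-Vf) = 1810*0.62 + 53*0.38 = 1142.3 MPa

1142.3 MPa


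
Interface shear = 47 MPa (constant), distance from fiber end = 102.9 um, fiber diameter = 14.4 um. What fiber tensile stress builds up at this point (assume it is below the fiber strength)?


Force balance: sigma_f * (pi*d^2/4) = tau * (pi*d) * x  ->  sigma_f = 4 * tau * x / d
sigma_f = 4 * 47 * 102.9 / 14.4 = 1343.4 MPa

1343.4 MPa


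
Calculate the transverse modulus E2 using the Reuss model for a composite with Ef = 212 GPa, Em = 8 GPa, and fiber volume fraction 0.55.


1/E2 = Vf/Ef + (1-Vf)/Em = 0.55/212 + 0.45/8
E2 = 16.99 GPa

16.99 GPa
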